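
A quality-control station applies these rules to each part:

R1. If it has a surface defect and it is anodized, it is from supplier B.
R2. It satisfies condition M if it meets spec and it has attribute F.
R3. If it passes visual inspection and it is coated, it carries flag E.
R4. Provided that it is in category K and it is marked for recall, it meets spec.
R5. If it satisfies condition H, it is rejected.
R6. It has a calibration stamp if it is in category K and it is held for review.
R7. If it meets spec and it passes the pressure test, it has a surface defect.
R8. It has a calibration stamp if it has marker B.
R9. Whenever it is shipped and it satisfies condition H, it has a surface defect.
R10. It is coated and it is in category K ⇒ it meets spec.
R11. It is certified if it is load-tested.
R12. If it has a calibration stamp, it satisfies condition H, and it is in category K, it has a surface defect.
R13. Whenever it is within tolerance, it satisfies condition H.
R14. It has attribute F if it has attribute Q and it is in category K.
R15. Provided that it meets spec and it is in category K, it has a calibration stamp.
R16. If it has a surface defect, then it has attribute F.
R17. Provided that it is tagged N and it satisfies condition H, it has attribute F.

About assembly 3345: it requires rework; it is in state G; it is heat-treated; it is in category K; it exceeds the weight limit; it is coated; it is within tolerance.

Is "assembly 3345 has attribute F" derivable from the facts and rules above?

Yes

By R10 (it is coated, it is in category K): it meets spec.
By R13 (it is within tolerance): it satisfies condition H.
By R15 (it meets spec, it is in category K): it has a calibration stamp.
By R12 (it has a calibration stamp, it satisfies condition H, it is in category K): it has a surface defect.
By R16 (it has a surface defect): it has attribute F.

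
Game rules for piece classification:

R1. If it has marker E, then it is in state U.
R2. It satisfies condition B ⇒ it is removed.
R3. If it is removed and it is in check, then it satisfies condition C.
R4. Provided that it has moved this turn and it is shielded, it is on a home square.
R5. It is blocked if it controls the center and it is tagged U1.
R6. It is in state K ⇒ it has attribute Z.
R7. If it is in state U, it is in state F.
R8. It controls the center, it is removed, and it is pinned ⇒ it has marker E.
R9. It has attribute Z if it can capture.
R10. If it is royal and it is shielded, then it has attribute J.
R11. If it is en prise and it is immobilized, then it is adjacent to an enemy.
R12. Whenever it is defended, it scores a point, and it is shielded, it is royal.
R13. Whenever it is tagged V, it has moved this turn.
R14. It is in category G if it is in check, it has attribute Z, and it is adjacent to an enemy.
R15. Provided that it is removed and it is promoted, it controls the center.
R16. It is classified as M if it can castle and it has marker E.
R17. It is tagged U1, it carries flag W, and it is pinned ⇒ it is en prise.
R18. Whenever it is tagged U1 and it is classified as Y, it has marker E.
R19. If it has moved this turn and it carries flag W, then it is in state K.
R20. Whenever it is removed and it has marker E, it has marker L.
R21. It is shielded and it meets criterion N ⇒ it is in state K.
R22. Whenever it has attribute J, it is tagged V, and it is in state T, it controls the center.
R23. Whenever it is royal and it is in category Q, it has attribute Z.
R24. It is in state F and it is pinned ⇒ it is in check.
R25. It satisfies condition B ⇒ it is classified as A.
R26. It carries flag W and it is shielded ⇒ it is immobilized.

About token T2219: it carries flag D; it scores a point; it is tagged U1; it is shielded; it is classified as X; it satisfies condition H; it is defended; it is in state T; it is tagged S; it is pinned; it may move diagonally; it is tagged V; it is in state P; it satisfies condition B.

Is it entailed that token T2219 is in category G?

No

Forward chaining from the given facts derives: is removed, is royal, has moved this turn, is classified as A, is on a home square, has attribute J, controls the center, is blocked, has marker E, has marker L, is in state U, is in state F, is in check, satisfies condition C.
The only rule concluding "it is in category G" is R14, which needs "it has attribute Z"; that is never established.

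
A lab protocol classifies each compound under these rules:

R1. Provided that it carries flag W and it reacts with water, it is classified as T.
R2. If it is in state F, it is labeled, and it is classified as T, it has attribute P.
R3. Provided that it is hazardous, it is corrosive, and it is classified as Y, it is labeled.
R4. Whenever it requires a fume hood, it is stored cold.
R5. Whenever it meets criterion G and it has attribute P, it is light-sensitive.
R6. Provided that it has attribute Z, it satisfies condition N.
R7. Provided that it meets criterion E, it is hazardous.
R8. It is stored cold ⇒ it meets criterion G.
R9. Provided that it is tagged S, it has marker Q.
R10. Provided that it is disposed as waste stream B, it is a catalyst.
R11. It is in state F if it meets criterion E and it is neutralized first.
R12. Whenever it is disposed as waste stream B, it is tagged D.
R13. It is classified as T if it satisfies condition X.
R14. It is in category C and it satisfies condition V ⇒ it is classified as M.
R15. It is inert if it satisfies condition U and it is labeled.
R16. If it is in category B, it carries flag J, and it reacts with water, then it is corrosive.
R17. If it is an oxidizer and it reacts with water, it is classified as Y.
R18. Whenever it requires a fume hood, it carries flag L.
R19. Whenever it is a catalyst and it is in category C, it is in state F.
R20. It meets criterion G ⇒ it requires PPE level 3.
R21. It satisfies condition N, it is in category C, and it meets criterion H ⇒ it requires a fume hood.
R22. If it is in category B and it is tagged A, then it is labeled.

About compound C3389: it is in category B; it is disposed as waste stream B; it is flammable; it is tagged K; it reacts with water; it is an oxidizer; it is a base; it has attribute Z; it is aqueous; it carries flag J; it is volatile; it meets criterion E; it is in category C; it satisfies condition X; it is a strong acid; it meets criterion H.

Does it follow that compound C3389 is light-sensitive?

Yes

By R6 (it has attribute Z): it satisfies condition N.
By R7 (it meets criterion E): it is hazardous.
By R10 (it is disposed as waste stream B): it is a catalyst.
By R13 (it satisfies condition X): it is classified as T.
By R16 (it is in category B, it carries flag J, it reacts with water): it is corrosive.
By R17 (it is an oxidizer, it reacts with water): it is classified as Y.
By R19 (it is a catalyst, it is in category C): it is in state F.
By R21 (it satisfies condition N, it is in category C, it meets criterion H): it requires a fume hood.
By R3 (it is hazardous, it is corrosive, it is classified as Y): it is labeled.
By R4 (it requires a fume hood): it is stored cold.
By R8 (it is stored cold): it meets criterion G.
By R2 (it is in state F, it is labeled, it is classified as T): it has attribute P.
By R5 (it meets criterion G, it has attribute P): it is light-sensitive.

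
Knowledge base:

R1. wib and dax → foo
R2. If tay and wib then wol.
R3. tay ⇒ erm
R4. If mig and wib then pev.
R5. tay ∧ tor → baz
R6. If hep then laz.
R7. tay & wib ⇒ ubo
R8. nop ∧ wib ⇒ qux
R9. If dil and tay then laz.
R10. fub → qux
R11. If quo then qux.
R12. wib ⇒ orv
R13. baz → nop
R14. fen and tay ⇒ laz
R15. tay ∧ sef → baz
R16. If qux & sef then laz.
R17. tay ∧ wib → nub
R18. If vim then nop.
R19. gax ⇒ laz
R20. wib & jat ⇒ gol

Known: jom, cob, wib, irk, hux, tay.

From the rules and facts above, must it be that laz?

No

Forward chaining from the given facts derives: wol, erm, ubo, orv, nub.
Rules concluding laz: R6 needs hep; R9 needs dil; R14 needs fen; R16 needs qux; R19 needs gax — none of these are established.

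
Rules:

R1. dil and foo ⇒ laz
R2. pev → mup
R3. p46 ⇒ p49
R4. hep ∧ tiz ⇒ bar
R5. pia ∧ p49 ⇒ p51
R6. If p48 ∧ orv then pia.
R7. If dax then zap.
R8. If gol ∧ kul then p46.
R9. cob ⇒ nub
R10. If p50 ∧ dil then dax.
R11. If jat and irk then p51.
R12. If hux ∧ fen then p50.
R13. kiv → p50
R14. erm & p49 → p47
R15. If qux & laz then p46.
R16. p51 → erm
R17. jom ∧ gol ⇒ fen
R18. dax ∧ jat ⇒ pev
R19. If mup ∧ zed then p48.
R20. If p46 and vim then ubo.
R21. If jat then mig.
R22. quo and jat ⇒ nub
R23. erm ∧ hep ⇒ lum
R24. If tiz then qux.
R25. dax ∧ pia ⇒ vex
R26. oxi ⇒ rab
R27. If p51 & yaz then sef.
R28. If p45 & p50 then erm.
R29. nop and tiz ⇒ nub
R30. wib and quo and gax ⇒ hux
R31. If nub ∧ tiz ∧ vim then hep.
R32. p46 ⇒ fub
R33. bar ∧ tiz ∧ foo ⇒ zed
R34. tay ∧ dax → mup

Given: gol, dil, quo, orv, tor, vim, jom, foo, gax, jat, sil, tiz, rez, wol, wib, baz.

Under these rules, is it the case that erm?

Yes

laz  (by R1: dil, foo)
fen  (by R17: jom, gol)
nub  (by R22: quo, jat)
qux  (by R24: tiz)
hux  (by R30: wib, quo, gax)
hep  (by R31: nub, tiz, vim)
bar  (by R4: hep, tiz)
p50  (by R12: hux, fen)
p46  (by R15: qux, laz)
zed  (by R33: bar, tiz, foo)
p49  (by R3: p46)
dax  (by R10: p50, dil)
pev  (by R18: dax, jat)
mup  (by R2: pev)
p48  (by R19: mup, zed)
pia  (by R6: p48, orv)
p51  (by R5: pia, p49)
erm  (by R16: p51)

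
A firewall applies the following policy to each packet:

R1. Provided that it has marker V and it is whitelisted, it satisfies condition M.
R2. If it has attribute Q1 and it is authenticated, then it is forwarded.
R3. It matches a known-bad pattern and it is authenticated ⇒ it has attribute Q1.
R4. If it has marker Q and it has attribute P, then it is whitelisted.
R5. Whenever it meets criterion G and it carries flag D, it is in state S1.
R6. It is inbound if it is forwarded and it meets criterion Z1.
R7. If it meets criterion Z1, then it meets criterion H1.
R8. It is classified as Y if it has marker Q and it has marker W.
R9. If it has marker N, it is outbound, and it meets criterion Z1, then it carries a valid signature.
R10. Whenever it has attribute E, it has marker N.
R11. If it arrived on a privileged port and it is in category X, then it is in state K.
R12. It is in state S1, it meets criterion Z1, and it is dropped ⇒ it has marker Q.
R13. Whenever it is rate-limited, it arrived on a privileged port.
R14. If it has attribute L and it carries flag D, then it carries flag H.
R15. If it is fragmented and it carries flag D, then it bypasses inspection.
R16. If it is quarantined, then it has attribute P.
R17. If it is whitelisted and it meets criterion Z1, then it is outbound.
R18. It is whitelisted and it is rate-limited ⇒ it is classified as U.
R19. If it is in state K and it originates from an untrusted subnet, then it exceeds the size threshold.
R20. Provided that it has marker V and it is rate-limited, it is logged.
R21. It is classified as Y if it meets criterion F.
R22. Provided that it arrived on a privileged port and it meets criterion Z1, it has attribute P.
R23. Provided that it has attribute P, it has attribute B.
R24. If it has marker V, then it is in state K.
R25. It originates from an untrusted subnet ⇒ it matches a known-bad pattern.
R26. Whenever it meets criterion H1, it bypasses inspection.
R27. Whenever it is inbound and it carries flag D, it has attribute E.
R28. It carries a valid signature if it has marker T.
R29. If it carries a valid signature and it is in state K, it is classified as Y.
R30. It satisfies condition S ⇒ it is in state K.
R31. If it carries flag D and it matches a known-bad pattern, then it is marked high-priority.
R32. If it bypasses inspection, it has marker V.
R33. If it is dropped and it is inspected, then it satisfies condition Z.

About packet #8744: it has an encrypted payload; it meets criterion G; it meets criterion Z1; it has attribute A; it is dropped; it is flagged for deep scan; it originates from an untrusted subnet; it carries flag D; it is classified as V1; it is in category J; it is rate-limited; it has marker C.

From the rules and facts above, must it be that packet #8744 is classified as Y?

No

Forward chaining from the given facts derives: is in state S1, meets criterion H1, has marker Q, arrived on a privileged port, has attribute P, has attribute B, matches a known-bad pattern, bypasses inspection, is marked high-priority, has marker V, is whitelisted, is outbound, is classified as U, is logged, is in state K, satisfies condition M, exceeds the size threshold.
Rules concluding "it is classified as Y": R8 needs "it has marker W"; R21 needs "it meets criterion F"; R29 needs "it carries a valid signature" — none of these are established.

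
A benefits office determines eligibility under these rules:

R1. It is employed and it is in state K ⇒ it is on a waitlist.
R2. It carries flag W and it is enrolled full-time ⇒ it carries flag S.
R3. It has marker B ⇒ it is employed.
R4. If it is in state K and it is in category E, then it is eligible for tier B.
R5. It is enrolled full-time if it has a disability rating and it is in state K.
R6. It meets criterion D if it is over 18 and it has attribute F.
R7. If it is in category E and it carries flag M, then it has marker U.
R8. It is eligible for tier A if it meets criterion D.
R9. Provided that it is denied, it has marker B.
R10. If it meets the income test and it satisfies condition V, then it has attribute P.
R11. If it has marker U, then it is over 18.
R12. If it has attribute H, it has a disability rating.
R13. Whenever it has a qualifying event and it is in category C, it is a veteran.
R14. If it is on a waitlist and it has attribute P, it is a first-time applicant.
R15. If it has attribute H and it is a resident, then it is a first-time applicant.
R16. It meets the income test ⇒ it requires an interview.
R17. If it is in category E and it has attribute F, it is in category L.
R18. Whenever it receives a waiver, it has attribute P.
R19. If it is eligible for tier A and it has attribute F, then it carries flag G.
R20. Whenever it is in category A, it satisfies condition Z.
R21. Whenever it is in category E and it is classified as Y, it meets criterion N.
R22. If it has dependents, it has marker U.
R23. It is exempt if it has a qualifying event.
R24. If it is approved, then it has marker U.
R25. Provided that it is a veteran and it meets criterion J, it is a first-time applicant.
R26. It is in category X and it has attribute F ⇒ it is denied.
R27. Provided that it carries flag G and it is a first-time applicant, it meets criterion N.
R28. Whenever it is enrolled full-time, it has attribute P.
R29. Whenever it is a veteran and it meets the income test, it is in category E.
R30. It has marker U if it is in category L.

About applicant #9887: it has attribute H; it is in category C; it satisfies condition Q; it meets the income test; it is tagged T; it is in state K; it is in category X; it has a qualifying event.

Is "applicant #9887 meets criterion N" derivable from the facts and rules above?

Forward chaining from the given facts derives: has a disability rating, is a veteran, requires an interview, is exempt, is in category E, is eligible for tier B, is enrolled full-time, has attribute P.
Rules concluding "it meets criterion N": R21 needs "it is classified as Y"; R27 needs "it carries flag G" — none of these are established.

No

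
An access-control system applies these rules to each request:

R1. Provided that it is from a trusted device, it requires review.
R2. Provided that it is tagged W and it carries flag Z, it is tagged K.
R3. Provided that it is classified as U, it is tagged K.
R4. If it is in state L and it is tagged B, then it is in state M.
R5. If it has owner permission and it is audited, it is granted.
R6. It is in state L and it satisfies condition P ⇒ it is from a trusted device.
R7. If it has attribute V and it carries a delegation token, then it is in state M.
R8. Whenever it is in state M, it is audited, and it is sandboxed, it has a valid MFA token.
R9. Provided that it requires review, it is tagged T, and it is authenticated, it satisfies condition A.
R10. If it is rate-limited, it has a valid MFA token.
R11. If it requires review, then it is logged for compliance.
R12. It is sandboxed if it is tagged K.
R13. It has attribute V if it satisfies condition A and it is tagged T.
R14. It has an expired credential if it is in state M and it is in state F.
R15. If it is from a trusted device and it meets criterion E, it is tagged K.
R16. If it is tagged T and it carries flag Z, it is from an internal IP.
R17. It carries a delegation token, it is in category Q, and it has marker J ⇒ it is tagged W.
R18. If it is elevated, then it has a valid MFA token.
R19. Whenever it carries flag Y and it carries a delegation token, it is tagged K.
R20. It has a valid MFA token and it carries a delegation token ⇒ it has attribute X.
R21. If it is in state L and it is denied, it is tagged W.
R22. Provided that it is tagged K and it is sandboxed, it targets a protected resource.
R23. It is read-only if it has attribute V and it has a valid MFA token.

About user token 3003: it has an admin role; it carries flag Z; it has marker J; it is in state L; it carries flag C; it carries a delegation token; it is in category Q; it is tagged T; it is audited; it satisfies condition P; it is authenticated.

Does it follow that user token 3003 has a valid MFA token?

Yes

By R6 (it is in state L, it satisfies condition P): it is from a trusted device.
By R17 (it carries a delegation token, it is in category Q, it has marker J): it is tagged W.
By R1 (it is from a trusted device): it requires review.
By R2 (it is tagged W, it carries flag Z): it is tagged K.
By R9 (it requires review, it is tagged T, it is authenticated): it satisfies condition A.
By R12 (it is tagged K): it is sandboxed.
By R13 (it satisfies condition A, it is tagged T): it has attribute V.
By R7 (it has attribute V, it carries a delegation token): it is in state M.
By R8 (it is in state M, it is audited, it is sandboxed): it has a valid MFA token.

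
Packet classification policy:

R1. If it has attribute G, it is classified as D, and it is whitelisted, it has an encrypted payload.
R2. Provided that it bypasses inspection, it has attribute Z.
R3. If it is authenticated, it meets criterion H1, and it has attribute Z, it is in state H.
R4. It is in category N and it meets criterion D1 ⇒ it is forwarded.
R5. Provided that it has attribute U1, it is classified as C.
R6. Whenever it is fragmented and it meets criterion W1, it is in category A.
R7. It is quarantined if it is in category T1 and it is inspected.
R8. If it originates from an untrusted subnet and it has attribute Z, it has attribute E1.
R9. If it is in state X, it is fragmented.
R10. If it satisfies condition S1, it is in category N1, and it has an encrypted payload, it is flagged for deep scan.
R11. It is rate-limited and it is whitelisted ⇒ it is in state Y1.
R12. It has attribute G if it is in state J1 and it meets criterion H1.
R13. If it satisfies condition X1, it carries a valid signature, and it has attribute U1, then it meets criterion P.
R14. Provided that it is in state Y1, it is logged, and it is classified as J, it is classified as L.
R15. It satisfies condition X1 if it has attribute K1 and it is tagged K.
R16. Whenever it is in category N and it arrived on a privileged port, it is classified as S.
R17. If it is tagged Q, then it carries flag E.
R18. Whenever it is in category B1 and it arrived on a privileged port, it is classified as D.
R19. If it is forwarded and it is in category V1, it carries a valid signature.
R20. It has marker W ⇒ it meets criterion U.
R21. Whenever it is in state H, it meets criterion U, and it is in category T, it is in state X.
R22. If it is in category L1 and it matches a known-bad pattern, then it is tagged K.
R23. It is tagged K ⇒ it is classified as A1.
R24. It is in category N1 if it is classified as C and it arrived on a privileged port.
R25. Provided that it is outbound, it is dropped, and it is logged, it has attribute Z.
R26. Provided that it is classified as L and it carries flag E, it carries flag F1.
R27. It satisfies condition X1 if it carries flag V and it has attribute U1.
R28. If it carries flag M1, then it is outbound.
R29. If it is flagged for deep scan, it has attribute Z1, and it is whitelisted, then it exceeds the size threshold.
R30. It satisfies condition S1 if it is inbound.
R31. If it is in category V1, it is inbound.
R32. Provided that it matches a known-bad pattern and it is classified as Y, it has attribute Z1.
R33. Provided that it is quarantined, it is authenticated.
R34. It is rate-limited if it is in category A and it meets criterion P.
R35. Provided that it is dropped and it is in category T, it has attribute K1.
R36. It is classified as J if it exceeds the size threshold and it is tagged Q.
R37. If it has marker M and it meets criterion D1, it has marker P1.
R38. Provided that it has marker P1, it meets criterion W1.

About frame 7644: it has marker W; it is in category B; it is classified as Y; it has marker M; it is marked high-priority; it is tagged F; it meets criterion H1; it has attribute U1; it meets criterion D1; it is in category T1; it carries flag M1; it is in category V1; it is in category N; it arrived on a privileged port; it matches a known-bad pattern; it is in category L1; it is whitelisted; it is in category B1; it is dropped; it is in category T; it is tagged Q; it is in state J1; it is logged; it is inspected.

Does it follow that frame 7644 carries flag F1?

Yes

By R4 (it is in category N, it meets criterion D1): it is forwarded.
By R5 (it has attribute U1): it is classified as C.
By R7 (it is in category T1, it is inspected): it is quarantined.
By R12 (it is in state J1, it meets criterion H1): it has attribute G.
By R17 (it is tagged Q): it carries flag E.
By R18 (it is in category B1, it arrived on a privileged port): it is classified as D.
By R19 (it is forwarded, it is in category V1): it carries a valid signature.
By R20 (it has marker W): it meets criterion U.
By R22 (it is in category L1, it matches a known-bad pattern): it is tagged K.
By R24 (it is classified as C, it arrived on a privileged port): it is in category N1.
By R28 (it carries flag M1): it is outbound.
By R31 (it is in category V1): it is inbound.
By R32 (it matches a known-bad pattern, it is classified as Y): it has attribute Z1.
By R33 (it is quarantined): it is authenticated.
By R35 (it is dropped, it is in category T): it has attribute K1.
By R37 (it has marker M, it meets criterion D1): it has marker P1.
By R38 (it has marker P1): it meets criterion W1.
By R1 (it has attribute G, it is classified as D, it is whitelisted): it has an encrypted payload.
By R15 (it has attribute K1, it is tagged K): it satisfies condition X1.
By R25 (it is outbound, it is dropped, it is logged): it has attribute Z.
By R30 (it is inbound): it satisfies condition S1.
By R3 (it is authenticated, it meets criterion H1, it has attribute Z): it is in state H.
By R10 (it satisfies condition S1, it is in category N1, it has an encrypted payload): it is flagged for deep scan.
By R13 (it satisfies condition X1, it carries a valid signature, it has attribute U1): it meets criterion P.
By R21 (it is in state H, it meets criterion U, it is in category T): it is in state X.
By R29 (it is flagged for deep scan, it has attribute Z1, it is whitelisted): it exceeds the size threshold.
By R36 (it exceeds the size threshold, it is tagged Q): it is classified as J.
By R9 (it is in state X): it is fragmented.
By R6 (it is fragmented, it meets criterion W1): it is in category A.
By R34 (it is in category A, it meets criterion P): it is rate-limited.
By R11 (it is rate-limited, it is whitelisted): it is in state Y1.
By R14 (it is in state Y1, it is logged, it is classified as J): it is classified as L.
By R26 (it is classified as L, it carries flag E): it carries flag F1.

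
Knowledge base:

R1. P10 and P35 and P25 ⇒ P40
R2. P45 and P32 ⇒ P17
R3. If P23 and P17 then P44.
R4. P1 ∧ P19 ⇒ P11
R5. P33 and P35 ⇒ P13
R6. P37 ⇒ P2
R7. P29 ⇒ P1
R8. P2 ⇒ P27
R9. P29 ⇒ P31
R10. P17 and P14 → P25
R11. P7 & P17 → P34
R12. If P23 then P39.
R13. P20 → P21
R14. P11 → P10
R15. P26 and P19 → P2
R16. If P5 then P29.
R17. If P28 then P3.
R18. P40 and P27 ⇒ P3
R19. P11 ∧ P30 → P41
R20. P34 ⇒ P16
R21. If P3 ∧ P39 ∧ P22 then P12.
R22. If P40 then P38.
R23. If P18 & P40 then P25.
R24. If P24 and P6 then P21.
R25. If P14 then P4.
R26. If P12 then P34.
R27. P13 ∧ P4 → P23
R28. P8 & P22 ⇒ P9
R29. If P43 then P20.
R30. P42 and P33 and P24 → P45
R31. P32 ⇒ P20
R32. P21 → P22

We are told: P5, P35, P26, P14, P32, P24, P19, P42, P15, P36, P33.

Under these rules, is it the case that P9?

No

Forward chaining from the given facts derives: P13, P2, P29, P4, P23, P45, P20, P17, P44, P1, P27, P31, P25, P39, P21, P22, P11, P10, P40, P3, P12, P38, P34, P16.
The only rule concluding P9 is R28, which needs P8; that is never established.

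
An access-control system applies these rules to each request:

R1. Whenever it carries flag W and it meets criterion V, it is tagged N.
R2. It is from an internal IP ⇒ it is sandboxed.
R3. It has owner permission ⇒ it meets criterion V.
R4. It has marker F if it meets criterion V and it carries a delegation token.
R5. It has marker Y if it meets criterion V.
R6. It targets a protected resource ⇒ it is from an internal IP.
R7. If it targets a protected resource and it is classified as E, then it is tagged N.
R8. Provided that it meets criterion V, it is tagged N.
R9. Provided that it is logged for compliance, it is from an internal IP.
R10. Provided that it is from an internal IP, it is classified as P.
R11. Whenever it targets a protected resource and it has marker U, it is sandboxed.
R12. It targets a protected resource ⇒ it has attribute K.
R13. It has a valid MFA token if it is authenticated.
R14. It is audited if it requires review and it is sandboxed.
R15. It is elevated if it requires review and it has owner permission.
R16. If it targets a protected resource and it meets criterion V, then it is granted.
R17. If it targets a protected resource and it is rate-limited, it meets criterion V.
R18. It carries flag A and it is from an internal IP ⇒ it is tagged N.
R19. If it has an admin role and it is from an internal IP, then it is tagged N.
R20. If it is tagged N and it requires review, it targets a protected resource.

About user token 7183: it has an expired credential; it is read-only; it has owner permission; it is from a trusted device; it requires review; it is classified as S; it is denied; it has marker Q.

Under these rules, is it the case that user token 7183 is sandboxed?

By R3 (it has owner permission): it meets criterion V.
By R8 (it meets criterion V): it is tagged N.
By R20 (it is tagged N, it requires review): it targets a protected resource.
By R6 (it targets a protected resource): it is from an internal IP.
By R2 (it is from an internal IP): it is sandboxed.

Yes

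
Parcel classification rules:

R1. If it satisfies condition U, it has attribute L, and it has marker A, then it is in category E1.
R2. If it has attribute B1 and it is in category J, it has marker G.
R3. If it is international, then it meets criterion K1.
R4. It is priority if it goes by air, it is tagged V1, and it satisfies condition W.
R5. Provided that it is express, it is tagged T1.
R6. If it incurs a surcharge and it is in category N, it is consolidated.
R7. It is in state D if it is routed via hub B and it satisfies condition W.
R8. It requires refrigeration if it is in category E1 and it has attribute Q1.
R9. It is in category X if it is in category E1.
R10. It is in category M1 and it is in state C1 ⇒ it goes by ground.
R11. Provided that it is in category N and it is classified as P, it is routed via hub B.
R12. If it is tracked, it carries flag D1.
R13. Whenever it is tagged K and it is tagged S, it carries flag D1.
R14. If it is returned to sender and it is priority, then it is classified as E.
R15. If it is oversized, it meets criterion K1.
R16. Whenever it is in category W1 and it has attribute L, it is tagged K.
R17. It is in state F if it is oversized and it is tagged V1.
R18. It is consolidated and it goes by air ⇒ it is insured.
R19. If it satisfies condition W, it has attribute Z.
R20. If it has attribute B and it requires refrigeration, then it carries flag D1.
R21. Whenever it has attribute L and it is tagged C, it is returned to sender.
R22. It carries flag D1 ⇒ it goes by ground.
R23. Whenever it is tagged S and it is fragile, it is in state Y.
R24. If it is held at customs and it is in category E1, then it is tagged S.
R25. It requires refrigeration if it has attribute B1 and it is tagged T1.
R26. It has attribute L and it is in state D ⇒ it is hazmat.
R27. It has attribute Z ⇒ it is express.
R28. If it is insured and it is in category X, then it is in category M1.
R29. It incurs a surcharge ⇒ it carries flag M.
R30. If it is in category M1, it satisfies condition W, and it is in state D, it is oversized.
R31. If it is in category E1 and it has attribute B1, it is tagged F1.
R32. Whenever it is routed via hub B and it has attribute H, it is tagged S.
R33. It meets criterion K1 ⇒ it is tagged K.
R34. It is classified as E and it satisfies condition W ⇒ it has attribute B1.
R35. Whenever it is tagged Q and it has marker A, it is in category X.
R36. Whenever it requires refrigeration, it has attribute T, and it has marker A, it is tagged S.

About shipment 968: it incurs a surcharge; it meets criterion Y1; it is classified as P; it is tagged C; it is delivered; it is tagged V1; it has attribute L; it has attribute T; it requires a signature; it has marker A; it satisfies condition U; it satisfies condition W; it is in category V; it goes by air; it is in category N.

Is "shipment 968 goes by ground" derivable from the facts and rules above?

By R1 (it satisfies condition U, it has attribute L, it has marker A): it is in category E1.
By R4 (it goes by air, it is tagged V1, it satisfies condition W): it is priority.
By R6 (it incurs a surcharge, it is in category N): it is consolidated.
By R9 (it is in category E1): it is in category X.
By R11 (it is in category N, it is classified as P): it is routed via hub B.
By R18 (it is consolidated, it goes by air): it is insured.
By R19 (it satisfies condition W): it has attribute Z.
By R21 (it has attribute L, it is tagged C): it is returned to sender.
By R27 (it has attribute Z): it is express.
By R28 (it is insured, it is in category X): it is in category M1.
By R5 (it is express): it is tagged T1.
By R7 (it is routed via hub B, it satisfies condition W): it is in state D.
By R14 (it is returned to sender, it is priority): it is classified as E.
By R30 (it is in category M1, it satisfies condition W, it is in state D): it is oversized.
By R34 (it is classified as E, it satisfies condition W): it has attribute B1.
By R15 (it is oversized): it meets criterion K1.
By R25 (it has attribute B1, it is tagged T1): it requires refrigeration.
By R33 (it meets criterion K1): it is tagged K.
By R36 (it requires refrigeration, it has attribute T, it has marker A): it is tagged S.
By R13 (it is tagged K, it is tagged S): it carries flag D1.
By R22 (it carries flag D1): it goes by ground.

Yes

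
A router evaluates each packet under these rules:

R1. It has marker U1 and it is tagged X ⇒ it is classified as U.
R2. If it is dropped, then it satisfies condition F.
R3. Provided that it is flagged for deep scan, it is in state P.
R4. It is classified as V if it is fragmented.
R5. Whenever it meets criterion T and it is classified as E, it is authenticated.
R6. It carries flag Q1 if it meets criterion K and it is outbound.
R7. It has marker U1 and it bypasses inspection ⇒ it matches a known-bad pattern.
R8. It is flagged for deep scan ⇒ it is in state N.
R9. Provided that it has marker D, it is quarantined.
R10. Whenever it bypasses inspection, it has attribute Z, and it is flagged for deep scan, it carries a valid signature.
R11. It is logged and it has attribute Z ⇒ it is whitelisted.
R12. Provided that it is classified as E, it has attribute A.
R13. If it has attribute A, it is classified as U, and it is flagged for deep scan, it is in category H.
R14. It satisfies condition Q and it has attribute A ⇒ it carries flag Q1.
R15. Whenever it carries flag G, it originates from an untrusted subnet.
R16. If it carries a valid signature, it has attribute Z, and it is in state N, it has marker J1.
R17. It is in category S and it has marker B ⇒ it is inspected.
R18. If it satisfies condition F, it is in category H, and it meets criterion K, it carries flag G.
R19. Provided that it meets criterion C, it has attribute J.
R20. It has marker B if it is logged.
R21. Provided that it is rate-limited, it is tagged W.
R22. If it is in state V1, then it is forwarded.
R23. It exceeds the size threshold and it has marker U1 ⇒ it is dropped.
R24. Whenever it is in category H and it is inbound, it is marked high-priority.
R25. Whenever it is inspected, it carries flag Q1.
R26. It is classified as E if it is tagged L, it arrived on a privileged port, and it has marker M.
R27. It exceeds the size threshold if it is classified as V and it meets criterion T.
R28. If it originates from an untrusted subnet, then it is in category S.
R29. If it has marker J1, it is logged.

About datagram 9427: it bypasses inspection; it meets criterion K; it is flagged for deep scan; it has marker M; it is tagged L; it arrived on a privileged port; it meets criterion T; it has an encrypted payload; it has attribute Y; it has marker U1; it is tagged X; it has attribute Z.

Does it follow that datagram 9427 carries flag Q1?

No

Forward chaining from the given facts derives: is classified as U, is in state P, matches a known-bad pattern, is in state N, carries a valid signature, has marker J1, is classified as E, is logged, is authenticated, is whitelisted, has attribute A, is in category H, has marker B.
Rules concluding "it carries flag Q1": R6 needs "it is outbound"; R14 needs "it satisfies condition Q"; R25 needs "it is inspected" — none of these are established.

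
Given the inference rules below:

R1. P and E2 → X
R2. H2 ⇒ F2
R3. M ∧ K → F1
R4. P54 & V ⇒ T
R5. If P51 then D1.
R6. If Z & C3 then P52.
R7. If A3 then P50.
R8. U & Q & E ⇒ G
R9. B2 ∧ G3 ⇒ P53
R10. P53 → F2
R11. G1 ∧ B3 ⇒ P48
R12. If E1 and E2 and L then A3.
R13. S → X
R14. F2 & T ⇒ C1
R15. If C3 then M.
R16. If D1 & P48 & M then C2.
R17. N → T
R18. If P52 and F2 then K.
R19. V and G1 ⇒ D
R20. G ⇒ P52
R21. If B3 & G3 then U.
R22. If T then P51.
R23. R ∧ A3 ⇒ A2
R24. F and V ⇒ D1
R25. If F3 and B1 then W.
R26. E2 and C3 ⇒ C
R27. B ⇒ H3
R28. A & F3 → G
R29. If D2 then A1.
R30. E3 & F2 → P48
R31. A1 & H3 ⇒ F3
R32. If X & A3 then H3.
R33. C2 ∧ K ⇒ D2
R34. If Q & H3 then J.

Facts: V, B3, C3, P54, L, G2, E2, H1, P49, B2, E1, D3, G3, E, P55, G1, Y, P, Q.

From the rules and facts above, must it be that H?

Forward chaining from the given facts derives: X, T, P53, F2, P48, A3, C1, M, D, U, P51, C, H3, J, D1, P50, G, C2, P52, K, D2, F1, A1, F3.
No rule has H as its conclusion, and it is not among the given facts.

No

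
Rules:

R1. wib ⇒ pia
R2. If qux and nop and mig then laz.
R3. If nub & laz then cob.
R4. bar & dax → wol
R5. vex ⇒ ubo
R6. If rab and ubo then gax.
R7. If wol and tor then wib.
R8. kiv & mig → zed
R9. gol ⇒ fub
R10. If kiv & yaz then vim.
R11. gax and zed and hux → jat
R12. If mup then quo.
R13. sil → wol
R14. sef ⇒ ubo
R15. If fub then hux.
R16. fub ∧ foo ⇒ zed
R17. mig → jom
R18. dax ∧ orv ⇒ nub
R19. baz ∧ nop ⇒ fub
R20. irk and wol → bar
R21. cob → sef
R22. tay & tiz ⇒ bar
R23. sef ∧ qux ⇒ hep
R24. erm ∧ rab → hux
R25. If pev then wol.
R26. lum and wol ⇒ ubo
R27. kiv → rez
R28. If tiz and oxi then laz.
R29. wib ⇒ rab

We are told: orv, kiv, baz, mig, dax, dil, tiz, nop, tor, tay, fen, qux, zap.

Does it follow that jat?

laz  (by R2: qux, nop, mig)
zed  (by R8: kiv, mig)
nub  (by R18: dax, orv)
fub  (by R19: baz, nop)
bar  (by R22: tay, tiz)
cob  (by R3: nub, laz)
wol  (by R4: bar, dax)
wib  (by R7: wol, tor)
hux  (by R15: fub)
sef  (by R21: cob)
rab  (by R29: wib)
ubo  (by R14: sef)
gax  (by R6: rab, ubo)
jat  (by R11: gax, zed, hux)

Yes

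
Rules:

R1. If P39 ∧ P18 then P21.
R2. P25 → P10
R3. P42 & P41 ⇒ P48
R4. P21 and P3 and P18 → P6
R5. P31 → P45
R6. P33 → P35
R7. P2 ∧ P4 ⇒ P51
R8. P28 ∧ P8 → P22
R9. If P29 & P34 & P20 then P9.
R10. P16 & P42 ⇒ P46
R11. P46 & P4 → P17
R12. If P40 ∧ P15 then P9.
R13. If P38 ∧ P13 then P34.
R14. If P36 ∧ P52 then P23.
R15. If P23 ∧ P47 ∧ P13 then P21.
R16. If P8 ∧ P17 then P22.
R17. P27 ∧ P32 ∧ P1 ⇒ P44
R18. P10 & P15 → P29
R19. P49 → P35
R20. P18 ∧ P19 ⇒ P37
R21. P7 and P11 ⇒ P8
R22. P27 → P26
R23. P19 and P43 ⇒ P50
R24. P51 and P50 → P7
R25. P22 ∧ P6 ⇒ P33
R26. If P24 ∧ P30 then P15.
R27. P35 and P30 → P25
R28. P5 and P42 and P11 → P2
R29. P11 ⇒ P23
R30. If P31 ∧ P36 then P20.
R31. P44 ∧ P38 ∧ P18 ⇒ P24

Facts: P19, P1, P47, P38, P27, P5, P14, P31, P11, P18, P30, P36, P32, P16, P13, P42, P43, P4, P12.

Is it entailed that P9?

Forward chaining from the given facts derives: P45, P46, P17, P34, P44, P37, P26, P50, P2, P23, P20, P24, P51, P21, P7, P15, P8, P22.
Rules concluding P9: R9 needs P29; R12 needs P40 — none of these are established.

No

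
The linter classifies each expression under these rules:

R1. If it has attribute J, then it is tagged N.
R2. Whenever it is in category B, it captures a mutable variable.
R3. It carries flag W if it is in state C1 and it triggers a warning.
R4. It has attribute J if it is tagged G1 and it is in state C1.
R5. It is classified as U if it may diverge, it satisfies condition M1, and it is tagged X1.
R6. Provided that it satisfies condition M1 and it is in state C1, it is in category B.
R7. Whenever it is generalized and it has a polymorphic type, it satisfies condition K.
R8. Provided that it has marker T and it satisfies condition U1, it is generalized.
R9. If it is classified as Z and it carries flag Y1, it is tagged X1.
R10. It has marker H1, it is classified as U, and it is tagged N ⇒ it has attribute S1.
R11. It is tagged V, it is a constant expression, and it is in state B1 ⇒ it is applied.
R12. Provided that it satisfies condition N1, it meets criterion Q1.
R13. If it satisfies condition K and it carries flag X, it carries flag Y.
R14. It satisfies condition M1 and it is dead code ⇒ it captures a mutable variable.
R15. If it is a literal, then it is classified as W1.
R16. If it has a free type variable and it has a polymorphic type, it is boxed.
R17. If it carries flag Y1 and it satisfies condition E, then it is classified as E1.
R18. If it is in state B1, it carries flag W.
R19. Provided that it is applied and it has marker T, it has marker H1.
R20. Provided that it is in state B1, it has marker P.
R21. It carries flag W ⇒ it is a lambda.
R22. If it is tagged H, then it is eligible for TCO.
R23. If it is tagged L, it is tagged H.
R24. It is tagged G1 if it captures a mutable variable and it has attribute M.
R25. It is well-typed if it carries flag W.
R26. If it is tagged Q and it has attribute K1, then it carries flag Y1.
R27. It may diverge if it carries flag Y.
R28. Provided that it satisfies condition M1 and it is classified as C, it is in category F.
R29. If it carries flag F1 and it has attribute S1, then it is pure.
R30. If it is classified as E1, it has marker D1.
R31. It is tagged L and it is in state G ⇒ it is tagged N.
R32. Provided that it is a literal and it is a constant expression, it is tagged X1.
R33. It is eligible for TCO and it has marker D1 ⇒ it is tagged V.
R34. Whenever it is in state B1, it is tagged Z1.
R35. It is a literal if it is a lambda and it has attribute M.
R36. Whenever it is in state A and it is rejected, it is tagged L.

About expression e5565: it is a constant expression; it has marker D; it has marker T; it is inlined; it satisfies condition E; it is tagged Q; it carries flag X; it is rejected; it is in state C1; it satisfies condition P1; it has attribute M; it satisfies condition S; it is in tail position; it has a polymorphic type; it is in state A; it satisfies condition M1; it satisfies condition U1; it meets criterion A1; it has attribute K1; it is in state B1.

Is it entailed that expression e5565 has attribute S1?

Yes

By R6 (it satisfies condition M1, it is in state C1): it is in category B.
By R8 (it has marker T, it satisfies condition U1): it is generalized.
By R18 (it is in state B1): it carries flag W.
By R21 (it carries flag W): it is a lambda.
By R26 (it is tagged Q, it has attribute K1): it carries flag Y1.
By R35 (it is a lambda, it has attribute M): it is a literal.
By R36 (it is in state A, it is rejected): it is tagged L.
By R2 (it is in category B): it captures a mutable variable.
By R7 (it is generalized, it has a polymorphic type): it satisfies condition K.
By R13 (it satisfies condition K, it carries flag X): it carries flag Y.
By R17 (it carries flag Y1, it satisfies condition E): it is classified as E1.
By R23 (it is tagged L): it is tagged H.
By R24 (it captures a mutable variable, it has attribute M): it is tagged G1.
By R27 (it carries flag Y): it may diverge.
By R30 (it is classified as E1): it has marker D1.
By R32 (it is a literal, it is a constant expression): it is tagged X1.
By R4 (it is tagged G1, it is in state C1): it has attribute J.
By R5 (it may diverge, it satisfies condition M1, it is tagged X1): it is classified as U.
By R22 (it is tagged H): it is eligible for TCO.
By R33 (it is eligible for TCO, it has marker D1): it is tagged V.
By R1 (it has attribute J): it is tagged N.
By R11 (it is tagged V, it is a constant expression, it is in state B1): it is applied.
By R19 (it is applied, it has marker T): it has marker H1.
By R10 (it has marker H1, it is classified as U, it is tagged N): it has attribute S1.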